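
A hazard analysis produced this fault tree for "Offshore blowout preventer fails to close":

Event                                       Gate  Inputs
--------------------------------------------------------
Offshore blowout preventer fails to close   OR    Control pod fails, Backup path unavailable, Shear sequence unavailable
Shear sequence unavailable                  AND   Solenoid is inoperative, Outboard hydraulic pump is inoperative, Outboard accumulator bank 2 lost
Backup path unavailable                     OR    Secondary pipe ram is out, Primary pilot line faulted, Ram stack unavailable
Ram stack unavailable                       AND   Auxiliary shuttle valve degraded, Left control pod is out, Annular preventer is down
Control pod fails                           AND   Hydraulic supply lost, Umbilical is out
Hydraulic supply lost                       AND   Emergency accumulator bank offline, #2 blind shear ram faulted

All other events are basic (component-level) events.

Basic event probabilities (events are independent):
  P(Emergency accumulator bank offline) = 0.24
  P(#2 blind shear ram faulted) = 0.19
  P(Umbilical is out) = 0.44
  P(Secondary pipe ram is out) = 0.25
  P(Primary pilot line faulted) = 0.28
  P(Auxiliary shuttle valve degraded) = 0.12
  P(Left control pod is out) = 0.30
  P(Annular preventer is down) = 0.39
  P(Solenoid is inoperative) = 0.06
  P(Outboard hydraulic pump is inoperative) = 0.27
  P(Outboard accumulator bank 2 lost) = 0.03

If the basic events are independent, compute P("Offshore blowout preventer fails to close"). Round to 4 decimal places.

0.4785

P(Hydraulic supply lost) [AND] = 0.24 × 0.19 = 0.045600
P(Control pod fails) [AND] = 0.045600 × 0.44 = 0.020064
P(Ram stack unavailable) [AND] = 0.12 × 0.30 × 0.39 = 0.014040
P(Backup path unavailable) [OR] = 1 − (1−0.25) × (1−0.28) × (1−0.014040) = 0.467582
P(Shear sequence unavailable) [AND] = 0.06 × 0.27 × 0.03 = 0.000486
P(Offshore blowout preventer fails to close) [OR] = 1 − (1−0.020064) × (1−0.467582) × (1−0.000486) = 0.478518
Rounded to 4 decimal places: P(Offshore blowout preventer fails to close) ≈ 0.4785.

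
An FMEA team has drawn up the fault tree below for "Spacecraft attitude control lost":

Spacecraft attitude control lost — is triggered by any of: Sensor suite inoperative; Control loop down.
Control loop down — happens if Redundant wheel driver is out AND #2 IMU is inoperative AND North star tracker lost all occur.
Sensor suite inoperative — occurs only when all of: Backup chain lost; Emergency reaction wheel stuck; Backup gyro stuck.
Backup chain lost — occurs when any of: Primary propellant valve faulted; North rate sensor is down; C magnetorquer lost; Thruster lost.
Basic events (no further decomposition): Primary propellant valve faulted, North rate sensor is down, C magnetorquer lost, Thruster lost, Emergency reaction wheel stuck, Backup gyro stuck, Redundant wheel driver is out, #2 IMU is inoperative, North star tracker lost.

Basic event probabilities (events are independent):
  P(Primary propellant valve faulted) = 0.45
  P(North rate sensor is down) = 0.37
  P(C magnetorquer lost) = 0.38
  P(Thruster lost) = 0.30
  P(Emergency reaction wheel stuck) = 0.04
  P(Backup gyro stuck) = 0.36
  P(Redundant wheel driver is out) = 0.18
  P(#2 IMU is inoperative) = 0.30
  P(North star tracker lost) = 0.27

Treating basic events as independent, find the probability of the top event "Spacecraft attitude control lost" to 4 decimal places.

0.0266

P(Backup chain lost) [OR] = 1 − (1−0.45) × (1−0.37) × (1−0.38) × (1−0.30) = 0.849619
P(Sensor suite inoperative) [AND] = 0.849619 × 0.04 × 0.36 = 0.012235
P(Control loop down) [AND] = 0.18 × 0.30 × 0.27 = 0.014580
P(Spacecraft attitude control lost) [OR] = 1 − (1−0.012235) × (1−0.014580) = 0.026637
Rounded to 4 decimal places: P(Spacecraft attitude control lost) ≈ 0.0266.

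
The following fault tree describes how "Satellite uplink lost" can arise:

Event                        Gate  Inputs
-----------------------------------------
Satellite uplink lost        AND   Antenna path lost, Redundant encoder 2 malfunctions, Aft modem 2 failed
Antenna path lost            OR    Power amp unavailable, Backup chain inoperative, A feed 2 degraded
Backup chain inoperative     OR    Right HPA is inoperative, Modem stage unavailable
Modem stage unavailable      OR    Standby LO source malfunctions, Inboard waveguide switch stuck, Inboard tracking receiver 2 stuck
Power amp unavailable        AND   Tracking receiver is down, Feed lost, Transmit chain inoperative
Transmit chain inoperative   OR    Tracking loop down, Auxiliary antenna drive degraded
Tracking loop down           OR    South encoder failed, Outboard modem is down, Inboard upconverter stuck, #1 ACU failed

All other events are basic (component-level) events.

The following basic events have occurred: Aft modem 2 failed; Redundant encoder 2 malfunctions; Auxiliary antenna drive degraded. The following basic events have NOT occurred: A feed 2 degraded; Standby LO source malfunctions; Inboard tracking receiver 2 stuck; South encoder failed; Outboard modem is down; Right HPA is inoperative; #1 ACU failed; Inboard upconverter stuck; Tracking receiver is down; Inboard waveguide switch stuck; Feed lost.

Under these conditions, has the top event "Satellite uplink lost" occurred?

No

Tracking loop down [OR]: South encoder failed=not, Outboard modem is down=not, Inboard upconverter stuck=not, #1 ACU failed=not → no input occurs → does not occur.
Transmit chain inoperative [OR]: Tracking loop down=not, Auxiliary antenna drive degraded=occurs → at least one input occurs → occurs.
Power amp unavailable [AND]: Tracking receiver is down=not, Feed lost=not, Transmit chain inoperative=occurs → not all inputs occur → does not occur.
Modem stage unavailable [OR]: Standby LO source malfunctions=not, Inboard waveguide switch stuck=not, Inboard tracking receiver 2 stuck=not → no input occurs → does not occur.
Backup chain inoperative [OR]: Right HPA is inoperative=not, Modem stage unavailable=not → no input occurs → does not occur.
Antenna path lost [OR]: Power amp unavailable=not, Backup chain inoperative=not, A feed 2 degraded=not → no input occurs → does not occur.
Satellite uplink lost [AND]: Antenna path lost=not, Redundant encoder 2 malfunctions=occurs, Aft modem 2 failed=occurs → not all inputs occur → does not occur.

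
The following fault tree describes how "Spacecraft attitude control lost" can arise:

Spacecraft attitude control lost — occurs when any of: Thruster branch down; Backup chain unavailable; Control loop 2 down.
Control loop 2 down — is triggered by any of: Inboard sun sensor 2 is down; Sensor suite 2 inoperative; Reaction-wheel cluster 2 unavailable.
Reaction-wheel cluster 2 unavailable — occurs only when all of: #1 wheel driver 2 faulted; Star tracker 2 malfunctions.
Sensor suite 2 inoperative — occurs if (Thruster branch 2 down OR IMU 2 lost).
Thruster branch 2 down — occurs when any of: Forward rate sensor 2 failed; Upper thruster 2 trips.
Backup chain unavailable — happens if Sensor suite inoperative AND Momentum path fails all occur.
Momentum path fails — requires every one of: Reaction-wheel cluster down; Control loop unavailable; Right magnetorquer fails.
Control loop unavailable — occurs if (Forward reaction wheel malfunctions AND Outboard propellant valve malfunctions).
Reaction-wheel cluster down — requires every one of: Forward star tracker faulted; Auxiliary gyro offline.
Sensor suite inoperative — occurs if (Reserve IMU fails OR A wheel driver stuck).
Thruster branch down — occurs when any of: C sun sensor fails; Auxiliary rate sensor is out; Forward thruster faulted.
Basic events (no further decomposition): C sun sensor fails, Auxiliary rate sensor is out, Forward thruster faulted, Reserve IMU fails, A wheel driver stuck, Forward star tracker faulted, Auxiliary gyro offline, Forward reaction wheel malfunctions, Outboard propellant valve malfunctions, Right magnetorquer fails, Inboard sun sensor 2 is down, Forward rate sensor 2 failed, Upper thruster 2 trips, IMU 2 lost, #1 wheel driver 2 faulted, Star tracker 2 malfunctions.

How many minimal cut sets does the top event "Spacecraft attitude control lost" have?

10

Thruster branch down [OR]: union of children's cut sets → 3 cut set(s).
Sensor suite inoperative [OR]: union of children's cut sets → 2 cut set(s).
Reaction-wheel cluster down [AND]: one cut set from each child combined → 1 × 1 = 1 cut set(s).
Control loop unavailable [AND]: one cut set from each child combined → 1 × 1 = 1 cut set(s).
Momentum path fails [AND]: one cut set from each child combined → 1 × 1 × 1 = 1 cut set(s).
Backup chain unavailable [AND]: one cut set from each child combined → 2 × 1 = 2 cut set(s).
Thruster branch 2 down [OR]: union of children's cut sets → 2 cut set(s).
Sensor suite 2 inoperative [OR]: union of children's cut sets → 3 cut set(s).
Reaction-wheel cluster 2 unavailable [AND]: one cut set from each child combined → 1 × 1 = 1 cut set(s).
Control loop 2 down [OR]: union of children's cut sets → 5 cut set(s).
Spacecraft attitude control lost [OR]: union of children's cut sets → 10 cut set(s).
Minimal cut sets: {C sun sensor fails}; {Auxiliary rate sensor is out}; {Forward thruster faulted}; {Auxiliary gyro offline, Forward reaction wheel malfunctions, Forward star tracker faulted, Outboard propellant valve malfunctions, Reserve IMU fails, Right magnetorquer fails}; {A wheel driver stuck, Auxiliary gyro offline, Forward reaction wheel malfunctions, Forward star tracker faulted, Outboard propellant valve malfunctions, Right magnetorquer fails}; {Inboard sun sensor 2 is down}; {Forward rate sensor 2 failed}; {Upper thruster 2 trips}; {IMU 2 lost}; {#1 wheel driver 2 faulted, Star tracker 2 malfunctions}.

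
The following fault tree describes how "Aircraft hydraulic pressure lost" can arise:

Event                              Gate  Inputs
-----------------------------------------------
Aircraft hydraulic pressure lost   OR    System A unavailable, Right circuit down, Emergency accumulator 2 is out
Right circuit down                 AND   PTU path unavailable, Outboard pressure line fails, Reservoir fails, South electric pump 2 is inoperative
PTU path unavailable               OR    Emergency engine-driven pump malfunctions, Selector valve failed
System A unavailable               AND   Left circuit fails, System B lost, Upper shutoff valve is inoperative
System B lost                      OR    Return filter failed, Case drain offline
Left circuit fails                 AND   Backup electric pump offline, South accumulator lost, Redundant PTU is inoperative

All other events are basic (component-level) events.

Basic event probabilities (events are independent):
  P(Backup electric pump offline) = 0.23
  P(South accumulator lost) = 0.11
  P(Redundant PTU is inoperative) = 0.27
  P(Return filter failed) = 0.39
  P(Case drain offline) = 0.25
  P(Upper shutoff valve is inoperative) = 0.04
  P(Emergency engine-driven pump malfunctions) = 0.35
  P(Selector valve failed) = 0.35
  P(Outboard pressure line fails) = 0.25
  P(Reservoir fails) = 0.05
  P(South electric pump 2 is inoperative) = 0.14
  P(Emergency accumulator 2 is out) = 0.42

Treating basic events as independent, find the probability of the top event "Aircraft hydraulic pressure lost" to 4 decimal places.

P(Left circuit fails) [AND] = 0.23 × 0.11 × 0.27 = 0.006831
P(System B lost) [OR] = 1 − (1−0.39) × (1−0.25) = 0.542500
P(System A unavailable) [AND] = 0.006831 × 0.542500 × 0.04 = 0.000148
P(PTU path unavailable) [OR] = 1 − (1−0.35) × (1−0.35) = 0.577500
P(Right circuit down) [AND] = 0.577500 × 0.25 × 0.05 × 0.14 = 0.001011
P(Aircraft hydraulic pressure lost) [OR] = 1 − (1−0.000148) × (1−0.001011) × (1−0.42) = 0.420672
Rounded to 4 decimal places: P(Aircraft hydraulic pressure lost) ≈ 0.4207.

0.4207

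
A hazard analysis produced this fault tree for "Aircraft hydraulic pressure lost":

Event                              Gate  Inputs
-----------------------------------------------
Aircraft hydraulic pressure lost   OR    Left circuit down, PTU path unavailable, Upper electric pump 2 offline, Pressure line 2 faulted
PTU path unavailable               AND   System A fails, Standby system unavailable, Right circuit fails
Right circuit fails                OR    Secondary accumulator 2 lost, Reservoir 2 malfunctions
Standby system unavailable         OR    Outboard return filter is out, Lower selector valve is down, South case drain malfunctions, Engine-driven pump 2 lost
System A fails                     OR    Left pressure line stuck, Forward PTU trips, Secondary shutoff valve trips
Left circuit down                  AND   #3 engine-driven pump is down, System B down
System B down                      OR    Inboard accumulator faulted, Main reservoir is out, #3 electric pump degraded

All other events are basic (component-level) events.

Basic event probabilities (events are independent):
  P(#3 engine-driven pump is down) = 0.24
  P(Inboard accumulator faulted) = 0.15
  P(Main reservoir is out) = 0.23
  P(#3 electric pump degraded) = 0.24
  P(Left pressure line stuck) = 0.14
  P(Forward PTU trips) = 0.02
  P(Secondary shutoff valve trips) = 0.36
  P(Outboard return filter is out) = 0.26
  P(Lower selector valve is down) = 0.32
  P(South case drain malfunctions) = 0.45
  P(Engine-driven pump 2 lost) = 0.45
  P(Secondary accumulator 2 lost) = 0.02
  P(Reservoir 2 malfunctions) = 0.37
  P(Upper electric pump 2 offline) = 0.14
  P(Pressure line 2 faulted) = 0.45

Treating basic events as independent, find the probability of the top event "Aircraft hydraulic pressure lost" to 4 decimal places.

0.6462

P(System B down) [OR] = 1 − (1−0.15) × (1−0.23) × (1−0.24) = 0.502580
P(Left circuit down) [AND] = 0.24 × 0.502580 = 0.120619
P(System A fails) [OR] = 1 − (1−0.14) × (1−0.02) × (1−0.36) = 0.460608
P(Standby system unavailable) [OR] = 1 − (1−0.26) × (1−0.32) × (1−0.45) × (1−0.45) = 0.847782
P(Right circuit fails) [OR] = 1 − (1−0.02) × (1−0.37) = 0.382600
P(PTU path unavailable) [AND] = 0.460608 × 0.847782 × 0.382600 = 0.149403
P(Aircraft hydraulic pressure lost) [OR] = 1 − (1−0.120619) × (1−0.149403) × (1−0.14) × (1−0.45) = 0.646197
Rounded to 4 decimal places: P(Aircraft hydraulic pressure lost) ≈ 0.6462.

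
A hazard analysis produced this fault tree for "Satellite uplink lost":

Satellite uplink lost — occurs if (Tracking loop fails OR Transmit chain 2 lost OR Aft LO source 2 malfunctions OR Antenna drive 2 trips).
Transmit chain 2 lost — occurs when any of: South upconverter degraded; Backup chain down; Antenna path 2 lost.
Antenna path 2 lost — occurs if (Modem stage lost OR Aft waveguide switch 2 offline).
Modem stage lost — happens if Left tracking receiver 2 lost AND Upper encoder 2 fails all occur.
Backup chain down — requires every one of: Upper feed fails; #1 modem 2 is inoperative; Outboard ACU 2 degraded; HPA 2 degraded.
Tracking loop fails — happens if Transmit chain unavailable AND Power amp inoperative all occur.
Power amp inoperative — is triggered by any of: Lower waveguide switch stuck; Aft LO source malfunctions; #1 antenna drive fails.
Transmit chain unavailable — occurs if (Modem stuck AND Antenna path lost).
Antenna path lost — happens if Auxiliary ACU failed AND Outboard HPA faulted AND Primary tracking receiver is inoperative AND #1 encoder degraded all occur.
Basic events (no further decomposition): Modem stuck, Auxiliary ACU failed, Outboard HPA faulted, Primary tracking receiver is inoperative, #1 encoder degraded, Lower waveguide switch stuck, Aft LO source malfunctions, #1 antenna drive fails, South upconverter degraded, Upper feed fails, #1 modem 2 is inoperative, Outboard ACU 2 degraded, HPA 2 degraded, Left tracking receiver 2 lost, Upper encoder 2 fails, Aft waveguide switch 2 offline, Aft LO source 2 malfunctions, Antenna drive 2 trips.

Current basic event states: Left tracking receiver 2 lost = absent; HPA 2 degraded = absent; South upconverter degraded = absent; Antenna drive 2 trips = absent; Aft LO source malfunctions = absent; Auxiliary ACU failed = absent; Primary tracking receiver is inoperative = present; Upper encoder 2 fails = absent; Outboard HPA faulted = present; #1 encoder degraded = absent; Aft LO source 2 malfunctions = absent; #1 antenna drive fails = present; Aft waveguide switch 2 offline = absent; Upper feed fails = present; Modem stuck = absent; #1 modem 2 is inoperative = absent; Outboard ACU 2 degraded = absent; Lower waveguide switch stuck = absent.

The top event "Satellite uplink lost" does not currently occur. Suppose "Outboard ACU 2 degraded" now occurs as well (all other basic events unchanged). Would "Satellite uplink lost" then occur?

Counterfactual: set "Outboard ACU 2 degraded" to occurred.
Antenna path lost [AND]: Auxiliary ACU failed=not, Outboard HPA faulted=occurs, Primary tracking receiver is inoperative=occurs, #1 encoder degraded=not → not all inputs occur → does not occur.
Transmit chain unavailable [AND]: Modem stuck=not, Antenna path lost=not → not all inputs occur → does not occur.
Power amp inoperative [OR]: Lower waveguide switch stuck=not, Aft LO source malfunctions=not, #1 antenna drive fails=occurs → at least one input occurs → occurs.
Tracking loop fails [AND]: Transmit chain unavailable=not, Power amp inoperative=occurs → not all inputs occur → does not occur.
Backup chain down [AND]: Upper feed fails=occurs, #1 modem 2 is inoperative=not, Outboard ACU 2 degraded=occurs, HPA 2 degraded=not → not all inputs occur → does not occur.
Modem stage lost [AND]: Left tracking receiver 2 lost=not, Upper encoder 2 fails=not → not all inputs occur → does not occur.
Antenna path 2 lost [OR]: Modem stage lost=not, Aft waveguide switch 2 offline=not → no input occurs → does not occur.
Transmit chain 2 lost [OR]: South upconverter degraded=not, Backup chain down=not, Antenna path 2 lost=not → no input occurs → does not occur.
Satellite uplink lost [OR]: Tracking loop fails=not, Transmit chain 2 lost=not, Aft LO source 2 malfunctions=not, Antenna drive 2 trips=not → no input occurs → does not occur.

No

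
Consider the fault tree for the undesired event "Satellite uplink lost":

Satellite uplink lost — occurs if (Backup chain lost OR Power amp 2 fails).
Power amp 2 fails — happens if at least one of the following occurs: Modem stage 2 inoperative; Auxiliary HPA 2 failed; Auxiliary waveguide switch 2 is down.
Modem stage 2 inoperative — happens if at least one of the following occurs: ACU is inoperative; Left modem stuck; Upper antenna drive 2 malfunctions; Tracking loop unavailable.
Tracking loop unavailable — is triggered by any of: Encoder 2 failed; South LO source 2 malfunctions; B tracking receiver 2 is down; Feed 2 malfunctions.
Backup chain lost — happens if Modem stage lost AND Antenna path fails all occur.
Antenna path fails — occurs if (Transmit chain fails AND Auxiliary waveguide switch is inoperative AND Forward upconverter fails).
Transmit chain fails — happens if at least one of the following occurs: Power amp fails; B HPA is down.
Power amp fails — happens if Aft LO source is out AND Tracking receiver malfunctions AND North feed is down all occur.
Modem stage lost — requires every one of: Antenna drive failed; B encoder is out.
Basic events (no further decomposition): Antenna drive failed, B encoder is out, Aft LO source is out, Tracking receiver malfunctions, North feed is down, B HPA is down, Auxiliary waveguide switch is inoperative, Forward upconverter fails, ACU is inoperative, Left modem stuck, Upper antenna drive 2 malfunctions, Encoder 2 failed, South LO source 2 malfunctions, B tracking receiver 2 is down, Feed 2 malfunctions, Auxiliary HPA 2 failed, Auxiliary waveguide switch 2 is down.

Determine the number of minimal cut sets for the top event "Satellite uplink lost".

11

Modem stage lost [AND]: one cut set from each child combined → 1 × 1 = 1 cut set(s).
Power amp fails [AND]: one cut set from each child combined → 1 × 1 × 1 = 1 cut set(s).
Transmit chain fails [OR]: union of children's cut sets → 2 cut set(s).
Antenna path fails [AND]: one cut set from each child combined → 2 × 1 × 1 = 2 cut set(s).
Backup chain lost [AND]: one cut set from each child combined → 1 × 2 = 2 cut set(s).
Tracking loop unavailable [OR]: union of children's cut sets → 4 cut set(s).
Modem stage 2 inoperative [OR]: union of children's cut sets → 7 cut set(s).
Power amp 2 fails [OR]: union of children's cut sets → 9 cut set(s).
Satellite uplink lost [OR]: union of children's cut sets → 11 cut set(s).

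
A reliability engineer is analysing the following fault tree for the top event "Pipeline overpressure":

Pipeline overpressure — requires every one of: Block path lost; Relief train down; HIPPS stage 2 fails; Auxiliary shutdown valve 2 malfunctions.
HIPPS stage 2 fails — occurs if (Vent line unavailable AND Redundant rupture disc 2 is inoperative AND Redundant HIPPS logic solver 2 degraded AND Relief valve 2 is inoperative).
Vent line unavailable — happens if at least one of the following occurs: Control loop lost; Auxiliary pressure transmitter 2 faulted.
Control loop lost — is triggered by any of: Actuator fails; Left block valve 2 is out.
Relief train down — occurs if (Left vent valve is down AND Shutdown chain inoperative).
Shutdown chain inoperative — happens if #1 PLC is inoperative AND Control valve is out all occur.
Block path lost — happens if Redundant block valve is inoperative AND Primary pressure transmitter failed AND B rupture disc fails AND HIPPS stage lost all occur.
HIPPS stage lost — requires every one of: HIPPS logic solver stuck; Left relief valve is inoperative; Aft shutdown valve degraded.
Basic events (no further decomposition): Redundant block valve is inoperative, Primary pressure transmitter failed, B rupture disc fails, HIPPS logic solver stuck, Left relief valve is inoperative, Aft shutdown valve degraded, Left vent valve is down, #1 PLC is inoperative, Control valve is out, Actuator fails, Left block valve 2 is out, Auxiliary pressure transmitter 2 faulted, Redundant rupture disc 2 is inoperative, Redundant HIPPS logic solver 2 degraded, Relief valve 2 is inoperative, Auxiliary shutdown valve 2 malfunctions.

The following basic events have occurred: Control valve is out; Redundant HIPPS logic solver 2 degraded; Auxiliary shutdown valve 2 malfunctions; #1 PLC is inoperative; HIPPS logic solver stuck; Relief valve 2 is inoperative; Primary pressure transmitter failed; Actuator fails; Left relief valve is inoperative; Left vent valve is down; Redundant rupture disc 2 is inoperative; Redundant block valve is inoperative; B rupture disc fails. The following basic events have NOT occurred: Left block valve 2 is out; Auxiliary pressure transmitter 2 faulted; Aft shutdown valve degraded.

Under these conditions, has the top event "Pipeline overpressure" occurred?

No

HIPPS stage lost [AND]: HIPPS logic solver stuck=occurs, Left relief valve is inoperative=occurs, Aft shutdown valve degraded=not → not all inputs occur → does not occur.
Block path lost [AND]: Redundant block valve is inoperative=occurs, Primary pressure transmitter failed=occurs, B rupture disc fails=occurs, HIPPS stage lost=not → not all inputs occur → does not occur.
Shutdown chain inoperative [AND]: #1 PLC is inoperative=occurs, Control valve is out=occurs → all inputs occur → occurs.
Relief train down [AND]: Left vent valve is down=occurs, Shutdown chain inoperative=occurs → all inputs occur → occurs.
Control loop lost [OR]: Actuator fails=occurs, Left block valve 2 is out=not → at least one input occurs → occurs.
Vent line unavailable [OR]: Control loop lost=occurs, Auxiliary pressure transmitter 2 faulted=not → at least one input occurs → occurs.
HIPPS stage 2 fails [AND]: Vent line unavailable=occurs, Redundant rupture disc 2 is inoperative=occurs, Redundant HIPPS logic solver 2 degraded=occurs, Relief valve 2 is inoperative=occurs → all inputs occur → occurs.
Pipeline overpressure [AND]: Block path lost=not, Relief train down=occurs, HIPPS stage 2 fails=occurs, Auxiliary shutdown valve 2 malfunctions=occurs → not all inputs occur → does not occur.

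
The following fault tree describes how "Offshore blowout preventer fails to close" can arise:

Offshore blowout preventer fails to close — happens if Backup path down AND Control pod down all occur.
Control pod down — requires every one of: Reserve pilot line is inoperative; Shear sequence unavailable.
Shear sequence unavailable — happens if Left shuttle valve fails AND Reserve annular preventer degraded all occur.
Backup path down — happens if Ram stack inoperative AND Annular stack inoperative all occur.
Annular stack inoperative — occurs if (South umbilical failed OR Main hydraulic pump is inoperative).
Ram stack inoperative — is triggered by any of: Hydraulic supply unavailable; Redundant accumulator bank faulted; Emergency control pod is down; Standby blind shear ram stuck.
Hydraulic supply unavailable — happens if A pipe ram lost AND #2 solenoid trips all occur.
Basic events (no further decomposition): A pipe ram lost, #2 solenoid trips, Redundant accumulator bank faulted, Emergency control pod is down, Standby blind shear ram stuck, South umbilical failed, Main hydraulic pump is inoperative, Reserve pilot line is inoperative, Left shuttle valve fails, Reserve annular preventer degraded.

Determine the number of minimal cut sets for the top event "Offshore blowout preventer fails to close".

Hydraulic supply unavailable [AND]: one cut set from each child combined → 1 × 1 = 1 cut set(s).
Ram stack inoperative [OR]: union of children's cut sets → 4 cut set(s).
Annular stack inoperative [OR]: union of children's cut sets → 2 cut set(s).
Backup path down [AND]: one cut set from each child combined → 4 × 2 = 8 cut set(s).
Shear sequence unavailable [AND]: one cut set from each child combined → 1 × 1 = 1 cut set(s).
Control pod down [AND]: one cut set from each child combined → 1 × 1 = 1 cut set(s).
Offshore blowout preventer fails to close [AND]: one cut set from each child combined → 8 × 1 = 8 cut set(s).
Minimal cut sets: {#2 solenoid trips, A pipe ram lost, Left shuttle valve fails, Reserve annular preventer degraded, Reserve pilot line is inoperative, South umbilical failed}; {#2 solenoid trips, A pipe ram lost, Left shuttle valve fails, Main hydraulic pump is inoperative, Reserve annular preventer degraded, Reserve pilot line is inoperative}; {Left shuttle valve fails, Redundant accumulator bank faulted, Reserve annular preventer degraded, Reserve pilot line is inoperative, South umbilical failed}; {Left shuttle valve fails, Main hydraulic pump is inoperative, Redundant accumulator bank faulted, Reserve annular preventer degraded, Reserve pilot line is inoperative}; {Emergency control pod is down, Left shuttle valve fails, Reserve annular preventer degraded, Reserve pilot line is inoperative, South umbilical failed}; {Emergency control pod is down, Left shuttle valve fails, Main hydraulic pump is inoperative, Reserve annular preventer degraded, Reserve pilot line is inoperative}; {Left shuttle valve fails, Reserve annular preventer degraded, Reserve pilot line is inoperative, South umbilical failed, Standby blind shear ram stuck}; {Left shuttle valve fails, Main hydraulic pump is inoperative, Reserve annular preventer degraded, Reserve pilot line is inoperative, Standby blind shear ram stuck}.

8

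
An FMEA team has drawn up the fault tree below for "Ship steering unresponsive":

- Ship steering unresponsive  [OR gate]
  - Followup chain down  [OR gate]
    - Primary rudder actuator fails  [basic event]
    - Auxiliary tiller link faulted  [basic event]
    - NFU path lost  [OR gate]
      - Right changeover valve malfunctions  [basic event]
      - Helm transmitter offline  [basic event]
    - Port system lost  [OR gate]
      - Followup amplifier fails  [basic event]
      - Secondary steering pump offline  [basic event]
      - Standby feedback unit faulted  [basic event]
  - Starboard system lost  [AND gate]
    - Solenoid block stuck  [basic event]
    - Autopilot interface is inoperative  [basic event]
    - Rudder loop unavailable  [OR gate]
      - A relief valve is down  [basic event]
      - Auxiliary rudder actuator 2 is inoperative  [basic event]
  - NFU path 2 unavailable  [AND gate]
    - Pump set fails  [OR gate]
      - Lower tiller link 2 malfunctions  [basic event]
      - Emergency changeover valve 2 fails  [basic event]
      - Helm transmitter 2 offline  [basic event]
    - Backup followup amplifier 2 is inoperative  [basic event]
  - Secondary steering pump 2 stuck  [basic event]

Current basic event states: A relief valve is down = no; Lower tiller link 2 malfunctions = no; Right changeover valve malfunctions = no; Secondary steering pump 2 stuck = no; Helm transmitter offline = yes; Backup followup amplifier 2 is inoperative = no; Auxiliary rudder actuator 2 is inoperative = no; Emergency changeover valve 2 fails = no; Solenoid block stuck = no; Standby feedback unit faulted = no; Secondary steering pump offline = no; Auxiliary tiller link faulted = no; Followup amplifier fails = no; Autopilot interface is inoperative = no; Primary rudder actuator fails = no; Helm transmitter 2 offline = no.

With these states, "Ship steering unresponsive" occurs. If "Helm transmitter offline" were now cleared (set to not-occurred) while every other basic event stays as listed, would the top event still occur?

No

Counterfactual: set "Helm transmitter offline" to not occurred.
NFU path lost [OR]: Right changeover valve malfunctions=not, Helm transmitter offline=not → no input occurs → does not occur.
Port system lost [OR]: Followup amplifier fails=not, Secondary steering pump offline=not, Standby feedback unit faulted=not → no input occurs → does not occur.
Followup chain down [OR]: Primary rudder actuator fails=not, Auxiliary tiller link faulted=not, NFU path lost=not, Port system lost=not → no input occurs → does not occur.
Rudder loop unavailable [OR]: A relief valve is down=not, Auxiliary rudder actuator 2 is inoperative=not → no input occurs → does not occur.
Starboard system lost [AND]: Solenoid block stuck=not, Autopilot interface is inoperative=not, Rudder loop unavailable=not → not all inputs occur → does not occur.
Pump set fails [OR]: Lower tiller link 2 malfunctions=not, Emergency changeover valve 2 fails=not, Helm transmitter 2 offline=not → no input occurs → does not occur.
NFU path 2 unavailable [AND]: Pump set fails=not, Backup followup amplifier 2 is inoperative=not → not all inputs occur → does not occur.
Ship steering unresponsive [OR]: Followup chain down=not, Starboard system lost=not, NFU path 2 unavailable=not, Secondary steering pump 2 stuck=not → no input occurs → does not occur.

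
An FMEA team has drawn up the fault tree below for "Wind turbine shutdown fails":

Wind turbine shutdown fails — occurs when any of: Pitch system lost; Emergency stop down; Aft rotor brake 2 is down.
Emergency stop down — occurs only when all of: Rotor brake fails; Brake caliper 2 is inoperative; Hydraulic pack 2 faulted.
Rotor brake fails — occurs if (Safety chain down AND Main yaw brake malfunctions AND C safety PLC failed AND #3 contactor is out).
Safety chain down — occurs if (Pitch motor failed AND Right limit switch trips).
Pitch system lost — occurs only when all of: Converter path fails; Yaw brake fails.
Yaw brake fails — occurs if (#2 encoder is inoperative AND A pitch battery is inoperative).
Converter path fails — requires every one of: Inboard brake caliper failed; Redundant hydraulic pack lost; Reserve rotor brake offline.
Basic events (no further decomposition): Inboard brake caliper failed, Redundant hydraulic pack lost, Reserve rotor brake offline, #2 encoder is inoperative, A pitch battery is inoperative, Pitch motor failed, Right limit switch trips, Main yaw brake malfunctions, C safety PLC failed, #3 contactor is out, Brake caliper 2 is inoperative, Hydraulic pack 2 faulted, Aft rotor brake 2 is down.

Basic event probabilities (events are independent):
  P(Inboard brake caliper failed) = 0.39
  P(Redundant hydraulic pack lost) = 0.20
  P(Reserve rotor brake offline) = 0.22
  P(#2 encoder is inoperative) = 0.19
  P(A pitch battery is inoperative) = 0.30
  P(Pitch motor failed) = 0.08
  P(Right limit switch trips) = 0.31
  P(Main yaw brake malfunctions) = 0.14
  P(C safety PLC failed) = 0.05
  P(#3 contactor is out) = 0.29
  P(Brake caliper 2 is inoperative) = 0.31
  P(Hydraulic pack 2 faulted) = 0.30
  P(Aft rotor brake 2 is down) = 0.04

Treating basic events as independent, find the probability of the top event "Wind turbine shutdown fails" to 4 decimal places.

0.0409

P(Converter path fails) [AND] = 0.39 × 0.20 × 0.22 = 0.017160
P(Yaw brake fails) [AND] = 0.19 × 0.30 = 0.057000
P(Pitch system lost) [AND] = 0.017160 × 0.057000 = 0.000978
P(Safety chain down) [AND] = 0.08 × 0.31 = 0.024800
P(Rotor brake fails) [AND] = 0.024800 × 0.14 × 0.05 × 0.29 = 0.000050
P(Emergency stop down) [AND] = 0.000050 × 0.31 × 0.30 = 0.000005
P(Wind turbine shutdown fails) [OR] = 1 − (1−0.000978) × (1−0.000005) × (1−0.04) = 0.040944
Rounded to 4 decimal places: P(Wind turbine shutdown fails) ≈ 0.0409.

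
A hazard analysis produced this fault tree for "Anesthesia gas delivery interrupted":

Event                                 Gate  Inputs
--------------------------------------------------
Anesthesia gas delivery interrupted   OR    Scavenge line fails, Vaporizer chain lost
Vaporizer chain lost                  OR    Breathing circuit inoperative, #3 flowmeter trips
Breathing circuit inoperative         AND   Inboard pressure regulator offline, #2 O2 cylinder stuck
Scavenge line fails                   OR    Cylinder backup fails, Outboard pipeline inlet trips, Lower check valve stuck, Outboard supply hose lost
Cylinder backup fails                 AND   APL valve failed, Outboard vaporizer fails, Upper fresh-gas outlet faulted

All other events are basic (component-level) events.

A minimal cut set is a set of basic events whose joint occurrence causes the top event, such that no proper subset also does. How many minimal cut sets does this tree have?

6

Cylinder backup fails [AND]: one cut set from each child combined → 1 × 1 × 1 = 1 cut set(s).
Scavenge line fails [OR]: union of children's cut sets → 4 cut set(s).
Breathing circuit inoperative [AND]: one cut set from each child combined → 1 × 1 = 1 cut set(s).
Vaporizer chain lost [OR]: union of children's cut sets → 2 cut set(s).
Anesthesia gas delivery interrupted [OR]: union of children's cut sets → 6 cut set(s).
Minimal cut sets: {APL valve failed, Outboard vaporizer fails, Upper fresh-gas outlet faulted}; {Outboard pipeline inlet trips}; {Lower check valve stuck}; {Outboard supply hose lost}; {#2 O2 cylinder stuck, Inboard pressure regulator offline}; {#3 flowmeter trips}.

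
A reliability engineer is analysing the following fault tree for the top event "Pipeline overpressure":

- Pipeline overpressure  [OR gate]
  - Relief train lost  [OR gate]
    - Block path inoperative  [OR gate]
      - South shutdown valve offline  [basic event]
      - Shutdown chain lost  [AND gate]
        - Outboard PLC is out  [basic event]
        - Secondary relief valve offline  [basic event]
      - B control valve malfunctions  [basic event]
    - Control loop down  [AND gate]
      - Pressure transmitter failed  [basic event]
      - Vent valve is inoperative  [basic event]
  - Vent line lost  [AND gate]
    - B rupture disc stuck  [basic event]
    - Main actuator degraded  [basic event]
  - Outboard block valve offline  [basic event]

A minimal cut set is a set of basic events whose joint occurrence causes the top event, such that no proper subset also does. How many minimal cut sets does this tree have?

Shutdown chain lost [AND]: one cut set from each child combined → 1 × 1 = 1 cut set(s).
Block path inoperative [OR]: union of children's cut sets → 3 cut set(s).
Control loop down [AND]: one cut set from each child combined → 1 × 1 = 1 cut set(s).
Relief train lost [OR]: union of children's cut sets → 4 cut set(s).
Vent line lost [AND]: one cut set from each child combined → 1 × 1 = 1 cut set(s).
Pipeline overpressure [OR]: union of children's cut sets → 6 cut set(s).
Minimal cut sets: {South shutdown valve offline}; {Outboard PLC is out, Secondary relief valve offline}; {B control valve malfunctions}; {Pressure transmitter failed, Vent valve is inoperative}; {B rupture disc stuck, Main actuator degraded}; {Outboard block valve offline}.

6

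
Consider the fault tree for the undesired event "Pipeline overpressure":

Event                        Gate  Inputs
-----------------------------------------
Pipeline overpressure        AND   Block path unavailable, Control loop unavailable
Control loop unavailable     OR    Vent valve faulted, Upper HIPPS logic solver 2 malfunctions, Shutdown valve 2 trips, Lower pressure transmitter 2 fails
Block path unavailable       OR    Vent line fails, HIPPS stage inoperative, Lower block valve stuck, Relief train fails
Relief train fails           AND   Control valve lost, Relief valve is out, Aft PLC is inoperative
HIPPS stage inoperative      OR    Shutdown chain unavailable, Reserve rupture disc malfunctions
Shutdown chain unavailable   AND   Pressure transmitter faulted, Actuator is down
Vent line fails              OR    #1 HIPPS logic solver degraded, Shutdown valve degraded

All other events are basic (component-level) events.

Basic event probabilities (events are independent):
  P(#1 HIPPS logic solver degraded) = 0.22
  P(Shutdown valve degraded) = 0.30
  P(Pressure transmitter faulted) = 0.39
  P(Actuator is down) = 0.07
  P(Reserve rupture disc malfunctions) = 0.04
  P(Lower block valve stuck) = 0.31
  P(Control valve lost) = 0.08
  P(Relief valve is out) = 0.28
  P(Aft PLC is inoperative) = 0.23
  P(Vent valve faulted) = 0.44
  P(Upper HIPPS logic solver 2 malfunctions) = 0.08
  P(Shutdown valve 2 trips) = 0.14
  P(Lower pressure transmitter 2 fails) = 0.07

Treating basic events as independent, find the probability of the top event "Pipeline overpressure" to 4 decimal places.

P(Vent line fails) [OR] = 1 − (1−0.22) × (1−0.30) = 0.454000
P(Shutdown chain unavailable) [AND] = 0.39 × 0.07 = 0.027300
P(HIPPS stage inoperative) [OR] = 1 − (1−0.027300) × (1−0.04) = 0.066208
P(Relief train fails) [AND] = 0.08 × 0.28 × 0.23 = 0.005152
P(Block path unavailable) [OR] = 1 − (1−0.454000) × (1−0.066208) × (1−0.31) × (1−0.005152) = 0.650016
P(Control loop unavailable) [OR] = 1 − (1−0.44) × (1−0.08) × (1−0.14) × (1−0.07) = 0.587943
P(Pipeline overpressure) [AND] = 0.650016 × 0.587943 = 0.382172
Rounded to 4 decimal places: P(Pipeline overpressure) ≈ 0.3822.

0.3822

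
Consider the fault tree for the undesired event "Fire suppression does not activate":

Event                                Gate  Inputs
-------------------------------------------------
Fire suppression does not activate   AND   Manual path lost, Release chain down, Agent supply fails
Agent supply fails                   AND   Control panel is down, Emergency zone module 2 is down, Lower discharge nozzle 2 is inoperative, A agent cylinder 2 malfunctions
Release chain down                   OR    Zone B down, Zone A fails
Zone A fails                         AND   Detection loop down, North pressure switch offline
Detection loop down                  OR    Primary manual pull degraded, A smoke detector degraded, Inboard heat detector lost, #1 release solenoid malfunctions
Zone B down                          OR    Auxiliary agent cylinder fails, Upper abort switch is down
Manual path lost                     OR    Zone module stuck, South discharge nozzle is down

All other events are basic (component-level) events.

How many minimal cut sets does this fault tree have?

12

Manual path lost [OR]: union of children's cut sets → 2 cut set(s).
Zone B down [OR]: union of children's cut sets → 2 cut set(s).
Detection loop down [OR]: union of children's cut sets → 4 cut set(s).
Zone A fails [AND]: one cut set from each child combined → 4 × 1 = 4 cut set(s).
Release chain down [OR]: union of children's cut sets → 6 cut set(s).
Agent supply fails [AND]: one cut set from each child combined → 1 × 1 × 1 × 1 = 1 cut set(s).
Fire suppression does not activate [AND]: one cut set from each child combined → 2 × 6 × 1 = 12 cut set(s).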